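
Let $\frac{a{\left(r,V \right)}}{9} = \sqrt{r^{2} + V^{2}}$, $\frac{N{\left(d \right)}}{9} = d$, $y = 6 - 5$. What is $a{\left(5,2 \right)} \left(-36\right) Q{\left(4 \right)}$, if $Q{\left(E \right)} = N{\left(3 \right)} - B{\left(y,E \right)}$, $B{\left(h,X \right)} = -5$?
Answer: $- 10368 \sqrt{29} \approx -55833.0$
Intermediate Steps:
$y = 1$ ($y = 6 - 5 = 1$)
$N{\left(d \right)} = 9 d$
$a{\left(r,V \right)} = 9 \sqrt{V^{2} + r^{2}}$ ($a{\left(r,V \right)} = 9 \sqrt{r^{2} + V^{2}} = 9 \sqrt{V^{2} + r^{2}}$)
$Q{\left(E \right)} = 32$ ($Q{\left(E \right)} = 9 \cdot 3 - -5 = 27 + 5 = 32$)
$a{\left(5,2 \right)} \left(-36\right) Q{\left(4 \right)} = 9 \sqrt{2^{2} + 5^{2}} \left(-36\right) 32 = 9 \sqrt{4 + 25} \left(-36\right) 32 = 9 \sqrt{29} \left(-36\right) 32 = - 324 \sqrt{29} \cdot 32 = - 10368 \sqrt{29}$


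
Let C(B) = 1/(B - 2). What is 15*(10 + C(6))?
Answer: 615/4 ≈ 153.75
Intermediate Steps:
C(B) = 1/(-2 + B)
15*(10 + C(6)) = 15*(10 + 1/(-2 + 6)) = 15*(10 + 1/4) = 15*(10 + ¼) = 15*(41/4) = 615/4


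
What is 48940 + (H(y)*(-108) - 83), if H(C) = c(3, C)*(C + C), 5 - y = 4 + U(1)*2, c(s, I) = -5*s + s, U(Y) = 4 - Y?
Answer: 35897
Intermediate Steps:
c(s, I) = -4*s
y = -5 (y = 5 - (4 + (4 - 1*1)*2) = 5 - (4 + (4 - 1)*2) = 5 - (4 + 3*2) = 5 - (4 + 6) = 5 - 1*10 = 5 - 10 = -5)
H(C) = -24*C (H(C) = (-4*3)*(C + C) = -24*C)
48940 + (H(y)*(-108) - 83) = 48940 + (-24*(-5)*(-108) - 83) = 48940 + (120*(-108) - 83) = 48940 + (-12960 - 83) = 48940 - 13043 = 35897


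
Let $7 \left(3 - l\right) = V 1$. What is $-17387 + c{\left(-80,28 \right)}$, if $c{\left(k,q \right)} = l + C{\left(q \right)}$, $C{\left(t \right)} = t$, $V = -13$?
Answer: $- \frac{121479}{7} \approx -17354.0$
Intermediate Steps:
$l = \frac{34}{7}$ ($l = 3 - \frac{\left(-13\right) 1}{7} = 3 - - \frac{13}{7} = 3 + \frac{13}{7} = \frac{34}{7} \approx 4.8571$)
$c{\left(k,q \right)} = \frac{34}{7} + q$
$-17387 + c{\left(-80,28 \right)} = -17387 + \left(\frac{34}{7} + 28\right) = -17387 + \frac{230}{7} = - \frac{121479}{7}$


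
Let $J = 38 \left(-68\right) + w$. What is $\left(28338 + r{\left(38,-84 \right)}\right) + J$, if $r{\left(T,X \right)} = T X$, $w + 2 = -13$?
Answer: $22547$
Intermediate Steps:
$w = -15$ ($w = -2 - 13 = -15$)
$J = -2599$ ($J = 38 \left(-68\right) - 15 = -2584 - 15 = -2599$)
$\left(28338 + r{\left(38,-84 \right)}\right) + J = \left(28338 + 38 \left(-84\right)\right) - 2599 = \left(28338 - 3192\right) - 2599 = 25146 - 2599 = 22547$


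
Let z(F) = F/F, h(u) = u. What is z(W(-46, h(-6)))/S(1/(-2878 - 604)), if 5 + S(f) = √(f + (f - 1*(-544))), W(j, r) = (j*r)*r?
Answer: 8705/903578 + √1648906323/903578 ≈ 0.054574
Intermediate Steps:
W(j, r) = j*r²
S(f) = -5 + √(544 + 2*f) (S(f) = -5 + √(f + (f - 1*(-544))) = -5 + √(f + (f + 544)) = -5 + √(f + (544 + f)) = -5 + √(544 + 2*f))
z(F) = 1
z(W(-46, h(-6)))/S(1/(-2878 - 604)) = 1/(-5 + √(544 + 2/(-2878 - 604))) = 1/(-5 + √(544 + 2/(-3482))) = 1/(-5 + √(544 + 2*(-1/3482))) = 1/(-5 + √(544 - 1/1741)) = 1/(-5 + √(947103/1741)) = 1/(-5 + √1648906323/1741)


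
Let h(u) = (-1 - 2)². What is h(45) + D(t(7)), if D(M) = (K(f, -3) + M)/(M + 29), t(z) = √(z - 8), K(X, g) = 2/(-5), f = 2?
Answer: 37837/4210 + 147*I/4210 ≈ 8.9874 + 0.034917*I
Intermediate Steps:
K(X, g) = -⅖ (K(X, g) = 2*(-⅕) = -⅖)
t(z) = √(-8 + z)
D(M) = (-⅖ + M)/(29 + M) (D(M) = (-⅖ + M)/(M + 29) = (-⅖ + M)/(29 + M))
h(u) = 9 (h(u) = (-3)² = 9)
h(45) + D(t(7)) = 9 + (-⅖ + √(-8 + 7))/(29 + √(-8 + 7)) = 9 + (-⅖ + √(-1))/(29 + √(-1)) = 9 + (-⅖ + I)/(29 + I) = 9 + ((29 - I)/842)*(-⅖ + I) = 9 + (29 - I)*(-⅖ + I)/842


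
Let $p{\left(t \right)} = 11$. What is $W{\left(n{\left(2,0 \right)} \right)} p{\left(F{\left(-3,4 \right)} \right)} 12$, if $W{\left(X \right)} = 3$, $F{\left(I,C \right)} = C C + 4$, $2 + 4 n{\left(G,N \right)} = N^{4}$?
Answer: $396$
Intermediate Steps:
$n{\left(G,N \right)} = - \frac{1}{2} + \frac{N^{4}}{4}$
$F{\left(I,C \right)} = 4 + C^{2}$ ($F{\left(I,C \right)} = C^{2} + 4 = 4 + C^{2}$)
$W{\left(n{\left(2,0 \right)} \right)} p{\left(F{\left(-3,4 \right)} \right)} 12 = 3 \cdot 11 \cdot 12 = 33 \cdot 12 = 396$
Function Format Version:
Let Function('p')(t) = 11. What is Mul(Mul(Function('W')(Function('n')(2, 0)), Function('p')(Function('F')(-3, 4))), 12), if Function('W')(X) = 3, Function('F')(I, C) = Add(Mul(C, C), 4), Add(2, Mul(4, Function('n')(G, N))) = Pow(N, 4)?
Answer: 396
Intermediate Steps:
Function('n')(G, N) = Add(Rational(-1, 2), Mul(Rational(1, 4), Pow(N, 4)))
Function('F')(I, C) = Add(4, Pow(C, 2)) (Function('F')(I, C) = Add(Pow(C, 2), 4) = Add(4, Pow(C, 2)))
Mul(Mul(Function('W')(Function('n')(2, 0)), Function('p')(Function('F')(-3, 4))), 12) = Mul(Mul(3, 11), 12) = Mul(33, 12) = 396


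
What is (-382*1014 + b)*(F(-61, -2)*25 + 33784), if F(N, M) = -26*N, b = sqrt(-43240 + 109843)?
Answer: -28444513032 + 10941666*sqrt(3) ≈ -2.8426e+10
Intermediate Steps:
b = 149*sqrt(3) (b = sqrt(66603) = 149*sqrt(3) ≈ 258.08)
(-382*1014 + b)*(F(-61, -2)*25 + 33784) = (-382*1014 + 149*sqrt(3))*(-26*(-61)*25 + 33784) = (-387348 + 149*sqrt(3))*(1586*25 + 33784) = (-387348 + 149*sqrt(3))*(39650 + 33784) = (-387348 + 149*sqrt(3))*73434 = -28444513032 + 10941666*sqrt(3)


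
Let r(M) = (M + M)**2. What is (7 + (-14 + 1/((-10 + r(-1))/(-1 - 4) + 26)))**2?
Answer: 896809/18496 ≈ 48.487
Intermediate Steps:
r(M) = 4*M**2 (r(M) = (2*M)**2 = 4*M**2)
(7 + (-14 + 1/((-10 + r(-1))/(-1 - 4) + 26)))**2 = (7 + (-14 + 1/((-10 + 4*(-1)**2)/(-1 - 4) + 26)))**2 = (7 + (-14 + 1/((-10 + 4*1)/(-5) + 26)))**2 = (7 + (-14 + 1/((-10 + 4)*(-1/5) + 26)))**2 = (7 + (-14 + 1/(-6*(-1/5) + 26)))**2 = (7 + (-14 + 1/(6/5 + 26)))**2 = (7 + (-14 + 1/(136/5)))**2 = (7 + (-14 + 5/136))**2 = (7 - 1899/136)**2 = (-947/136)**2 = 896809/18496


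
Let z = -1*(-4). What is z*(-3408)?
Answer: -13632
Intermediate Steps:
z = 4
z*(-3408) = 4*(-3408) = -13632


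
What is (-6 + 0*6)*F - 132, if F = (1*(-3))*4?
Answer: -60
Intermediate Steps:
F = -12 (F = -3*4 = -12)
(-6 + 0*6)*F - 132 = (-6 + 0*6)*(-12) - 132 = (-6 + 0)*(-12) - 132 = -6*(-12) - 132 = 72 - 132 = -60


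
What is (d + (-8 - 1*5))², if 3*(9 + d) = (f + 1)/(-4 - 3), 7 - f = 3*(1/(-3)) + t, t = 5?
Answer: 217156/441 ≈ 492.42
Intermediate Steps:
f = 3 (f = 7 - (3*(1/(-3)) + 5) = 7 - (3*(1*(-⅓)) + 5) = 7 - (3*(-⅓) + 5) = 7 - (-1 + 5) = 7 - 1*4 = 7 - 4 = 3)
d = -193/21 (d = -9 + ((3 + 1)/(-4 - 3))/3 = -9 + (4/(-7))/3 = -9 + (4*(-⅐))/3 = -9 + (⅓)*(-4/7) = -9 - 4/21 = -193/21 ≈ -9.1905)
(d + (-8 - 1*5))² = (-193/21 + (-8 - 1*5))² = (-193/21 + (-8 - 5))² = (-193/21 - 13)² = (-466/21)² = 217156/441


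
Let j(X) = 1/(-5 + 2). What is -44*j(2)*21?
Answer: 308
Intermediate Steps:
j(X) = -⅓ (j(X) = 1/(-3) = -⅓)
-44*j(2)*21 = -44*(-⅓)*21 = -(-44)*21/3 = -1*(-308) = 308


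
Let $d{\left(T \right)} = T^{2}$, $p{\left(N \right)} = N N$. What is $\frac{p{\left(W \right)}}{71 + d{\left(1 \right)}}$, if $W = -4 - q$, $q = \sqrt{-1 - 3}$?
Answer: $\frac{\left(2 + i\right)^{2}}{18} \approx 0.16667 + 0.22222 i$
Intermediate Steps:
$q = 2 i$ ($q = \sqrt{-4} = 2 i \approx 2.0 i$)
$W = -4 - 2 i \approx -4.0 - 2.0 i$
$p{\left(N \right)} = N^{2}$
$\frac{p{\left(W \right)}}{71 + d{\left(1 \right)}} = \frac{\left(-4 - 2 i\right)^{2}}{71 + 1^{2}} = \frac{\left(-4 - 2 i\right)^{2}}{71 + 1} = \frac{\left(-4 - 2 i\right)^{2}}{72}$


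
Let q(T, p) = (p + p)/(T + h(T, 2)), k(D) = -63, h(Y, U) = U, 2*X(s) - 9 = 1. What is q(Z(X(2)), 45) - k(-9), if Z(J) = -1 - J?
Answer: 81/2 ≈ 40.500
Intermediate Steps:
X(s) = 5 (X(s) = 9/2 + (1/2)*1 = 9/2 + 1/2 = 5)
q(T, p) = 2*p/(2 + T) (q(T, p) = (p + p)/(T + 2) = (2*p)/(2 + T) = 2*p/(2 + T))
q(Z(X(2)), 45) - k(-9) = 2*45/(2 + (-1 - 1*5)) - 1*(-63) = 2*45/(2 + (-1 - 5)) + 63 = 2*45/(2 - 6) + 63 = 2*45/(-4) + 63 = 2*45*(-1/4) + 63 = -45/2 + 63 = 81/2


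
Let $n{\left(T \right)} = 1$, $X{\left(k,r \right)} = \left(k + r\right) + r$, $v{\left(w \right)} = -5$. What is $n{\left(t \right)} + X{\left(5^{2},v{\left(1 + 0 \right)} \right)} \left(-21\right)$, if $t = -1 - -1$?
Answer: $-314$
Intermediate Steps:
$t = 0$ ($t = -1 + 1 = 0$)
$X{\left(k,r \right)} = k + 2 r$
$n{\left(t \right)} + X{\left(5^{2},v{\left(1 + 0 \right)} \right)} \left(-21\right) = 1 + \left(5^{2} + 2 \left(-5\right)\right) \left(-21\right) = 1 + \left(25 - 10\right) \left(-21\right) = 1 + 15 \left(-21\right) = 1 - 315 = -314$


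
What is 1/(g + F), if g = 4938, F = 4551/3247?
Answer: 3247/16038237 ≈ 0.00020245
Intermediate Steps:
F = 4551/3247 (F = 4551*(1/3247) = 4551/3247 ≈ 1.4016)
1/(g + F) = 1/(4938 + 4551/3247) = 1/(16038237/3247) = 3247/16038237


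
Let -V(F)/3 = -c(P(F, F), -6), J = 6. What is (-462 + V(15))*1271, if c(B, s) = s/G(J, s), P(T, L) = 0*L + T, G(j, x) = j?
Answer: -591015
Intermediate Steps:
P(T, L) = T (P(T, L) = 0 + T = T)
c(B, s) = s/6
V(F) = -3 (V(F) = -(-3)*(⅙)*(-6) = -(-3)*(-1) = -3*1 = -3)
(-462 + V(15))*1271 = (-462 - 3)*1271 = -465*1271 = -591015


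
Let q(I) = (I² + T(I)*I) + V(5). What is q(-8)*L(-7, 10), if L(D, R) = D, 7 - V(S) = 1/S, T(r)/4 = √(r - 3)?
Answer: -2478/5 + 224*I*√11 ≈ -495.6 + 742.92*I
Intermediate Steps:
T(r) = 4*√(-3 + r) (T(r) = 4*√(r - 3) = 4*√(-3 + r))
V(S) = 7 - 1/S
q(I) = 34/5 + I² + 4*I*√(-3 + I) (q(I) = (I² + (4*√(-3 + I))*I) + (7 - 1/5) = (I² + 4*I*√(-3 + I)) + (7 - 1*⅕) = (I² + 4*I*√(-3 + I)) + (7 - ⅕) = (I² + 4*I*√(-3 + I)) + 34/5 = 34/5 + I² + 4*I*√(-3 + I))
q(-8)*L(-7, 10) = (34/5 + (-8)² + 4*(-8)*√(-3 - 8))*(-7) = (34/5 + 64 + 4*(-8)*√(-11))*(-7) = (34/5 + 64 + 4*(-8)*(I*√11))*(-7) = (34/5 + 64 - 32*I*√11)*(-7) = (354/5 - 32*I*√11)*(-7) = -2478/5 + 224*I*√11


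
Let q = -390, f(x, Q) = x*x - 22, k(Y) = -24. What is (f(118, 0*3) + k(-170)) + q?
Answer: 13488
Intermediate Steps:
f(x, Q) = -22 + x**2 (f(x, Q) = x**2 - 22 = -22 + x**2)
(f(118, 0*3) + k(-170)) + q = ((-22 + 118**2) - 24) - 390 = ((-22 + 13924) - 24) - 390 = (13902 - 24) - 390 = 13878 - 390 = 13488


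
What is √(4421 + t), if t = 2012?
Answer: √6433 ≈ 80.206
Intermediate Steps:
√(4421 + t) = √(4421 + 2012) = √6433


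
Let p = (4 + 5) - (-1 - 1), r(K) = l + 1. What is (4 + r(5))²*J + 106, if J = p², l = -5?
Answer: 106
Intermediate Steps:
r(K) = -4 (r(K) = -5 + 1 = -4)
p = 11 (p = 9 - 1*(-2) = 9 + 2 = 11)
J = 121 (J = 11² = 121)
(4 + r(5))²*J + 106 = (4 - 4)²*121 + 106 = 0²*121 + 106 = 0*121 + 106 = 0 + 106 = 106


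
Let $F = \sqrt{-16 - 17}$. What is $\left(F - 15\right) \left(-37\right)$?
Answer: $555 - 37 i \sqrt{33} \approx 555.0 - 212.55 i$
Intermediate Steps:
$F = i \sqrt{33}$ ($F = \sqrt{-33} = i \sqrt{33} \approx 5.7446 i$)
$\left(F - 15\right) \left(-37\right) = \left(i \sqrt{33} - 15\right) \left(-37\right) = \left(-15 + i \sqrt{33}\right) \left(-37\right) = 555 - 37 i \sqrt{33}$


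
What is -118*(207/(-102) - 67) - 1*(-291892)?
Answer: 5100637/17 ≈ 3.0004e+5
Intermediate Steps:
-118*(207/(-102) - 67) - 1*(-291892) = -118*(207*(-1/102) - 67) + 291892 = -118*(-69/34 - 67) + 291892 = -118*(-2347/34) + 291892 = 138473/17 + 291892 = 5100637/17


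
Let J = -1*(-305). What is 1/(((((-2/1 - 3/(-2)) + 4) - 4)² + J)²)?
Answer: 16/1490841 ≈ 1.0732e-5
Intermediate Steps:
J = 305
1/(((((-2/1 - 3/(-2)) + 4) - 4)² + J)²) = 1/(((((-2/1 - 3/(-2)) + 4) - 4)² + 305)²) = 1/(((((-2*1 - 3*(-½)) + 4) - 4)² + 305)²) = 1/(((((-2 + 3/2) + 4) - 4)² + 305)²) = 1/((((-½ + 4) - 4)² + 305)²) = 1/(((7/2 - 4)² + 305)²) = 1/(((-½)² + 305)²) = 1/((¼ + 305)²) = 1/((1221/4)²) = 1/(1490841/16) = 16/1490841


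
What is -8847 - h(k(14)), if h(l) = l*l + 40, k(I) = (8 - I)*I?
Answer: -15943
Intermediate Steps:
k(I) = I*(8 - I)
h(l) = 40 + l² (h(l) = l² + 40 = 40 + l²)
-8847 - h(k(14)) = -8847 - (40 + (14*(8 - 1*14))²) = -8847 - (40 + (14*(8 - 14))²) = -8847 - (40 + (14*(-6))²) = -8847 - (40 + (-84)²) = -8847 - (40 + 7056) = -8847 - 1*7096 = -8847 - 7096 = -15943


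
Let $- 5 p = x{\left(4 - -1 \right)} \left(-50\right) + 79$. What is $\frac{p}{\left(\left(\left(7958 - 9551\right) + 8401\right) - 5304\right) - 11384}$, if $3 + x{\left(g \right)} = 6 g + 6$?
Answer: $- \frac{1571}{49400} \approx -0.031802$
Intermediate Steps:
$x{\left(g \right)} = 3 + 6 g$ ($x{\left(g \right)} = -3 + \left(6 g + 6\right) = -3 + \left(6 + 6 g\right) = 3 + 6 g$)
$p = \frac{1571}{5}$ ($p = - \frac{\left(3 + 6 \left(4 - -1\right)\right) \left(-50\right) + 79}{5} = - \frac{\left(3 + 6 \left(4 + 1\right)\right) \left(-50\right) + 79}{5} = - \frac{\left(3 + 6 \cdot 5\right) \left(-50\right) + 79}{5} = - \frac{\left(3 + 30\right) \left(-50\right) + 79}{5} = - \frac{33 \left(-50\right) + 79}{5} = - \frac{-1650 + 79}{5} = \left(- \frac{1}{5}\right) \left(-1571\right) = \frac{1571}{5} \approx 314.2$)
$\frac{p}{\left(\left(\left(7958 - 9551\right) + 8401\right) - 5304\right) - 11384} = \frac{1571}{5 \left(\left(\left(\left(7958 - 9551\right) + 8401\right) - 5304\right) - 11384\right)} = \frac{1571}{5 \left(\left(\left(-1593 + 8401\right) - 5304\right) - 11384\right)} = \frac{1571}{5 \left(\left(6808 - 5304\right) - 11384\right)} = \frac{1571}{5 \left(1504 - 11384\right)} = \frac{1571}{5 \left(-9880\right)} = \frac{1571}{5} \left(- \frac{1}{9880}\right) = - \frac{1571}{49400}$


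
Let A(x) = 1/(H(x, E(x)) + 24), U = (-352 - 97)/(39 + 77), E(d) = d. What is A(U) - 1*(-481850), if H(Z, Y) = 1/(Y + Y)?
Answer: 5164468749/10718 ≈ 4.8185e+5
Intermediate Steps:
U = -449/116 ≈ -3.8707
H(Z, Y) = 1/(2*Y)
A(x) = 1/(24 + 1/(2*x)) (A(x) = 1/(1/(2*x) + 24) = 1/(24 + 1/(2*x)))
A(U) - 1*(-481850) = 2*(-449/116)/(1 + 48*(-449/116)) - 1*(-481850) = 2*(-449/116)/(1 - 5388/29) + 481850 = 2*(-449/116)/(-5359/29) + 481850 = 2*(-449/116)*(-29/5359) + 481850 = 449/10718 + 481850 = 5164468749/10718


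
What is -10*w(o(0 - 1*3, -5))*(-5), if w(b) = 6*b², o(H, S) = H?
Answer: 2700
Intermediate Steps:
-10*w(o(0 - 1*3, -5))*(-5) = -60*(0 - 1*3)²*(-5) = -60*(0 - 3)²*(-5) = -60*(-3)²*(-5) = -60*9*(-5) = -10*54*(-5) = -540*(-5) = 2700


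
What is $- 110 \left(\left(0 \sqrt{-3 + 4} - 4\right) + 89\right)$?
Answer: $-9350$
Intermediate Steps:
$- 110 \left(\left(0 \sqrt{-3 + 4} - 4\right) + 89\right) = - 110 \left(\left(0 \sqrt{1} - 4\right) + 89\right) = - 110 \left(\left(0 \cdot 1 - 4\right) + 89\right) = - 110 \left(\left(0 - 4\right) + 89\right) = - 110 \left(-4 + 89\right) = \left(-110\right) 85 = -9350$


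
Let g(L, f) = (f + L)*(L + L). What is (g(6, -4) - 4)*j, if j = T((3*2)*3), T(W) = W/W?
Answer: 20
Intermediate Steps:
g(L, f) = 2*L*(L + f) (g(L, f) = (L + f)*(2*L) = 2*L*(L + f))
T(W) = 1
j = 1
(g(6, -4) - 4)*j = (2*6*(6 - 4) - 4)*1 = (2*6*2 - 4)*1 = (24 - 4)*1 = 20*1 = 20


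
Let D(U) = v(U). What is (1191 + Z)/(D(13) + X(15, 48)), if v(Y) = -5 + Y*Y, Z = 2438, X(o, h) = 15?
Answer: 3629/179 ≈ 20.274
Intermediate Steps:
v(Y) = -5 + Y**2
D(U) = -5 + U**2
(1191 + Z)/(D(13) + X(15, 48)) = (1191 + 2438)/((-5 + 13**2) + 15) = 3629/((-5 + 169) + 15) = 3629/(164 + 15) = 3629/179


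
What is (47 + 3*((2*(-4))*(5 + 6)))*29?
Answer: -6293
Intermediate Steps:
(47 + 3*((2*(-4))*(5 + 6)))*29 = (47 + 3*(-8*11))*29 = (47 + 3*(-88))*29 = (47 - 264)*29 = -217*29 = -6293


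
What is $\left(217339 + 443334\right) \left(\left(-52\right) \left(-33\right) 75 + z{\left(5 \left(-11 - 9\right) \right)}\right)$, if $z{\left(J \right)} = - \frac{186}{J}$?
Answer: $\frac{4251492197589}{50} \approx 8.503 \cdot 10^{10}$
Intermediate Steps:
$\left(217339 + 443334\right) \left(\left(-52\right) \left(-33\right) 75 + z{\left(5 \left(-11 - 9\right) \right)}\right) = \left(217339 + 443334\right) \left(\left(-52\right) \left(-33\right) 75 - \frac{186}{5 \left(-11 - 9\right)}\right) = 660673 \left(1716 \cdot 75 - \frac{186}{5 \left(-20\right)}\right) = 660673 \left(128700 - \frac{186}{-100}\right) = 660673 \left(128700 - - \frac{93}{50}\right) = 660673 \left(128700 + \frac{93}{50}\right) = 660673 \cdot \frac{6435093}{50} = \frac{4251492197589}{50}$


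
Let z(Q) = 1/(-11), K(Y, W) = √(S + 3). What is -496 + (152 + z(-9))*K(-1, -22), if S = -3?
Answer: -496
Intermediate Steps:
K(Y, W) = 0 (K(Y, W) = √(-3 + 3) = √0 = 0)
z(Q) = -1/11
-496 + (152 + z(-9))*K(-1, -22) = -496 + (152 - 1/11)*0 = -496 + (1671/11)*0 = -496 + 0 = -496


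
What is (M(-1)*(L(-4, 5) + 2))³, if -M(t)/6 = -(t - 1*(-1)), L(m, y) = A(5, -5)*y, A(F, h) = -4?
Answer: 0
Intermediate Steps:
L(m, y) = -4*y
M(t) = 6 + 6*t (M(t) = -(-6)*(t - 1*(-1)) = -(-6)*(t + 1) = -(-6)*(1 + t) = -6*(-1 - t) = 6 + 6*t)
(M(-1)*(L(-4, 5) + 2))³ = ((6 + 6*(-1))*(-4*5 + 2))³ = ((6 - 6)*(-20 + 2))³ = (0*(-18))³ = 0³ = 0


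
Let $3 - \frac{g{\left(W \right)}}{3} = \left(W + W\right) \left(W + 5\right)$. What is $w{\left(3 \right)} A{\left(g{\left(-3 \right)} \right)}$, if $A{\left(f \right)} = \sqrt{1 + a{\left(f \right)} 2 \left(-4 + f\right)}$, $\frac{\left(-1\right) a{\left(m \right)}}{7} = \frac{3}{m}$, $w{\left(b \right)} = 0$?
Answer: $0$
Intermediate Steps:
$a{\left(m \right)} = - \frac{21}{m}$ ($a{\left(m \right)} = - 7 \frac{3}{m} = - \frac{21}{m}$)
$g{\left(W \right)} = 9 - 6 W \left(5 + W\right)$ ($g{\left(W \right)} = 9 - 3 \left(W + W\right) \left(W + 5\right) = 9 - 3 \cdot 2 W \left(5 + W\right) = 9 - 6 W \left(5 + W\right)$)
$A{\left(f \right)} = \sqrt{1 - \frac{21 \left(-8 + 2 f\right)}{f}}$ ($A{\left(f \right)} = \sqrt{1 + - \frac{21}{f} 2 \left(-4 + f\right)} = \sqrt{1 + - \frac{21}{f} \left(-8 + 2 f\right)} = \sqrt{1 - \frac{21 \left(-8 + 2 f\right)}{f}}$)
$w{\left(3 \right)} A{\left(g{\left(-3 \right)} \right)} = 0 \sqrt{-41 + \frac{168}{9 - -90 - 6 \left(-3\right)^{2}}} = 0 \sqrt{-41 + \frac{168}{9 + 90 - 54}} = 0 \sqrt{-41 + \frac{168}{45}} = 0 \sqrt{-41 + 168 \cdot \frac{1}{45}} = 0 \sqrt{-41 + \frac{56}{15}} = 0 \sqrt{- \frac{559}{15}} = 0 \frac{i \sqrt{8385}}{15} = 0$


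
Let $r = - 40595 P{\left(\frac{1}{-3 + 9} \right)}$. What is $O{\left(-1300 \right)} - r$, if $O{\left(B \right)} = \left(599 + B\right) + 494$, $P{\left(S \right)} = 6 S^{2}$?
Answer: $\frac{39353}{6} \approx 6558.8$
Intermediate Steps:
$r = - \frac{40595}{6}$ ($r = - 40595 \cdot 6 \left(\frac{1}{-3 + 9}\right)^{2} = - 40595 \cdot 6 \left(\frac{1}{6}\right)^{2} = - 40595 \cdot \frac{6}{36} = - 40595 \cdot 6 \cdot \frac{1}{36} = \left(-40595\right) \frac{1}{6} = - \frac{40595}{6} \approx -6765.8$)
$O{\left(B \right)} = 1093 + B$
$O{\left(-1300 \right)} - r = \left(1093 - 1300\right) - - \frac{40595}{6} = -207 + \frac{40595}{6} = \frac{39353}{6}$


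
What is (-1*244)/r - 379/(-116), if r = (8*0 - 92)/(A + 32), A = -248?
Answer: -1519699/2668 ≈ -569.60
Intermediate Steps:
r = 23/54 (r = (8*0 - 92)/(-248 + 32) = (0 - 92)/(-216) = -92*(-1/216) = 23/54 ≈ 0.42593)
(-1*244)/r - 379/(-116) = (-1*244)/(23/54) - 379/(-116) = -244*54/23 - 379*(-1/116) = -13176/23 + 379/116 = -1519699/2668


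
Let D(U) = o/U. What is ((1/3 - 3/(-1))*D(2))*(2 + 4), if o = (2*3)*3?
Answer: 180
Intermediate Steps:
o = 18 (o = 6*3 = 18)
D(U) = 18/U
((1/3 - 3/(-1))*D(2))*(2 + 4) = ((1/3 - 3/(-1))*(18/2))*(2 + 4) = ((1*(1/3) - 3*(-1))*(18*(1/2)))*6 = ((1/3 + 3)*9)*6 = ((10/3)*9)*6 = 30*6 = 180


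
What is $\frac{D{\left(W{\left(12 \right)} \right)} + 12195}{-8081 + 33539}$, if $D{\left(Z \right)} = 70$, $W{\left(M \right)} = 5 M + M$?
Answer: $\frac{12265}{25458} \approx 0.48177$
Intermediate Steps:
$W{\left(M \right)} = 6 M$
$\frac{D{\left(W{\left(12 \right)} \right)} + 12195}{-8081 + 33539} = \frac{70 + 12195}{-8081 + 33539} = \frac{12265}{25458}$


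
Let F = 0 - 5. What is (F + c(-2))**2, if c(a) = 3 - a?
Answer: 0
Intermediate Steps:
F = -5
(F + c(-2))**2 = (-5 + (3 - 1*(-2)))**2 = (-5 + (3 + 2))**2 = (-5 + 5)**2 = 0**2 = 0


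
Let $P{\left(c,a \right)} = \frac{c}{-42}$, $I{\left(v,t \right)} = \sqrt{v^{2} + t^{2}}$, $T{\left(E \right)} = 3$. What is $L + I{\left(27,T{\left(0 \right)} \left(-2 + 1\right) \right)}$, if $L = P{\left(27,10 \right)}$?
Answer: $- \frac{9}{14} + 3 \sqrt{82} \approx 26.523$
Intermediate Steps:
$I{\left(v,t \right)} = \sqrt{t^{2} + v^{2}}$
$P{\left(c,a \right)} = - \frac{c}{42}$ ($P{\left(c,a \right)} = c \left(- \frac{1}{42}\right) = - \frac{c}{42}$)
$L = - \frac{9}{14}$ ($L = \left(- \frac{1}{42}\right) 27 = - \frac{9}{14} \approx -0.64286$)
$L + I{\left(27,T{\left(0 \right)} \left(-2 + 1\right) \right)} = - \frac{9}{14} + \sqrt{\left(3 \left(-2 + 1\right)\right)^{2} + 27^{2}} = - \frac{9}{14} + \sqrt{\left(3 \left(-1\right)\right)^{2} + 729} = - \frac{9}{14} + \sqrt{\left(-3\right)^{2} + 729} = - \frac{9}{14} + \sqrt{9 + 729} = - \frac{9}{14} + \sqrt{738} = - \frac{9}{14} + 3 \sqrt{82}$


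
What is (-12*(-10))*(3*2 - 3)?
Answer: 360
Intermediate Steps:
(-12*(-10))*(3*2 - 3) = 120*(6 - 3) = 120*3 = 360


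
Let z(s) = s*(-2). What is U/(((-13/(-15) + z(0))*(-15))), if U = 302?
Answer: -302/13 ≈ -23.231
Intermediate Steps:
z(s) = -2*s
U/(((-13/(-15) + z(0))*(-15))) = 302/(((-13/(-15) - 2*0)*(-15))) = 302/(((-13*(-1/15) + 0)*(-15))) = 302/(((13/15 + 0)*(-15))) = 302/(((13/15)*(-15))) = 302/(-13) = 302*(-1/13) = -302/13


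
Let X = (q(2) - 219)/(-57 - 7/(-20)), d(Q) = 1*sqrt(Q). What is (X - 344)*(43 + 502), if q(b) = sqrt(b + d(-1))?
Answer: -210027740/1133 - 10900*sqrt(2 + I)/1133 ≈ -1.8539e+5 - 3.3052*I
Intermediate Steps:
d(Q) = sqrt(Q)
q(b) = sqrt(I + b) (q(b) = sqrt(b + sqrt(-1)) = sqrt(b + I) = sqrt(I + b))
X = 4380/1133 - 20*sqrt(2 + I)/1133 (X = (sqrt(I + 2) - 219)/(-57 - 7/(-20)) = (sqrt(2 + I) - 219)/(-57 - 7*(-1/20)) = (-219 + sqrt(2 + I))/(-57 + 7/20) = (-219 + sqrt(2 + I))/(-1133/20) = (-219 + sqrt(2 + I))*(-20/1133) = 4380/1133 - 20*sqrt(2 + I)/1133 ≈ 3.8402 - 0.0060646*I)
(X - 344)*(43 + 502) = ((4380/1133 - 20*sqrt(2 + I)/1133) - 344)*(43 + 502) = (-385372/1133 - 20*sqrt(2 + I)/1133)*545 = -210027740/1133 - 10900*sqrt(2 + I)/1133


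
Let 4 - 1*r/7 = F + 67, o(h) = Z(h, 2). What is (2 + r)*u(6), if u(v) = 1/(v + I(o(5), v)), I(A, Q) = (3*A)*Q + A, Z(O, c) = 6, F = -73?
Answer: ⅗ ≈ 0.60000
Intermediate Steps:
o(h) = 6
r = 70 (r = 28 - 7*(-73 + 67) = 28 - 7*(-6) = 28 + 42 = 70)
I(A, Q) = A + 3*A*Q (I(A, Q) = 3*A*Q + A = A + 3*A*Q)
u(v) = 1/(6 + 19*v) (u(v) = 1/(v + 6*(1 + 3*v)) = 1/(v + (6 + 18*v)) = 1/(6 + 19*v))
(2 + r)*u(6) = (2 + 70)/(6 + 19*6) = 72/(6 + 114) = 72/120 = 72*(1/120) = ⅗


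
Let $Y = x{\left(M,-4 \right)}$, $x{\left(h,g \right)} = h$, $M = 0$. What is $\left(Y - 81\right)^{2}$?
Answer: $6561$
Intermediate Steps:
$Y = 0$
$\left(Y - 81\right)^{2} = \left(0 - 81\right)^{2} = \left(-81\right)^{2} = 6561$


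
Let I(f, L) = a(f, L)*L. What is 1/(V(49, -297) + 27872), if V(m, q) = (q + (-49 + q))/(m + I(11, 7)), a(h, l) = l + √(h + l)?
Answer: 81012190/2257386455427 - 4501*√2/2257386455427 ≈ 3.5885e-5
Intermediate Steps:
I(f, L) = L*(L + √(L + f)) (I(f, L) = (L + √(f + L))*L = (L + √(L + f))*L = L*(L + √(L + f)))
V(m, q) = (-49 + 2*q)/(49 + m + 21*√2) (V(m, q) = (q + (-49 + q))/(m + 7*(7 + √(7 + 11))) = (-49 + 2*q)/(m + 7*(7 + √18)) = (-49 + 2*q)/(m + 7*(7 + 3*√2)) = (-49 + 2*q)/(m + (49 + 21*√2)) = (-49 + 2*q)/(49 + m + 21*√2))
1/(V(49, -297) + 27872) = 1/((-49 + 2*(-297))/(49 + 49 + 21*√2) + 27872) = 1/((-49 - 594)/(98 + 21*√2) + 27872) = 1/(-643/(98 + 21*√2) + 27872) = 1/(27872 - 643/(98 + 21*√2))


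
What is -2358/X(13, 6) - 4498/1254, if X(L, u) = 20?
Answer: -761723/6270 ≈ -121.49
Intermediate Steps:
-2358/X(13, 6) - 4498/1254 = -2358/20 - 4498/1254 = -2358*1/20 - 4498*1/1254 = -1179/10 - 2249/627 = -761723/6270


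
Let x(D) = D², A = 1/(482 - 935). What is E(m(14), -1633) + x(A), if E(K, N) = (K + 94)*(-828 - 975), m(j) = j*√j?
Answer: -34779231737/205209 - 25242*√14 ≈ -2.6393e+5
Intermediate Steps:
m(j) = j^(3/2)
A = -1/453 (A = 1/(-453) = -1/453 ≈ -0.0022075)
E(K, N) = -169482 - 1803*K (E(K, N) = (94 + K)*(-1803) = -169482 - 1803*K)
E(m(14), -1633) + x(A) = (-169482 - 25242*√14) + (-1/453)² = (-169482 - 25242*√14) + 1/205209 = -34779231737/205209 - 25242*√14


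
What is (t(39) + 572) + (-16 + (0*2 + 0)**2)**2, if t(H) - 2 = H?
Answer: 869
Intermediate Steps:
t(H) = 2 + H
(t(39) + 572) + (-16 + (0*2 + 0)**2)**2 = ((2 + 39) + 572) + (-16 + (0*2 + 0)**2)**2 = (41 + 572) + (-16 + (0 + 0)**2)**2 = 613 + (-16 + 0**2)**2 = 613 + (-16 + 0)**2 = 613 + (-16)**2 = 613 + 256 = 869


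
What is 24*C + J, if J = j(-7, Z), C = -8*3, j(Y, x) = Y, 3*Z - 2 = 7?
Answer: -583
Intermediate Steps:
Z = 3 (Z = 2/3 + (1/3)*7 = 2/3 + 7/3 = 3)
C = -24
J = -7
24*C + J = 24*(-24) - 7 = -576 - 7 = -583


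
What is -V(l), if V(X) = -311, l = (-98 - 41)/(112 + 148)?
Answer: 311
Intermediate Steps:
l = -139/260 ≈ -0.53462
-V(l) = -1*(-311) = 311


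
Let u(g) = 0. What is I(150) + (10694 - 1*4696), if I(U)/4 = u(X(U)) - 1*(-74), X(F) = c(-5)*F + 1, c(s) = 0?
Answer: 6294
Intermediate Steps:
X(F) = 1 (X(F) = 0*F + 1 = 0 + 1 = 1)
I(U) = 296 (I(U) = 4*(0 - 1*(-74)) = 4*(0 + 74) = 4*74 = 296)
I(150) + (10694 - 1*4696) = 296 + (10694 - 1*4696) = 296 + (10694 - 4696) = 296 + 5998 = 6294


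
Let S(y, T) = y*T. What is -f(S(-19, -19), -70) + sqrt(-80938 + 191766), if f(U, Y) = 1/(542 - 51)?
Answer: -1/491 + 2*sqrt(27707) ≈ 332.91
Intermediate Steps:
S(y, T) = T*y
f(U, Y) = 1/491
-f(S(-19, -19), -70) + sqrt(-80938 + 191766) = -1*1/491 + sqrt(-80938 + 191766) = -1/491 + sqrt(110828) = -1/491 + 2*sqrt(27707)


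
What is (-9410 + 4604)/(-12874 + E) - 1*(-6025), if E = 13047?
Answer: 1037519/173 ≈ 5997.2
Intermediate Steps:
(-9410 + 4604)/(-12874 + E) - 1*(-6025) = (-9410 + 4604)/(-12874 + 13047) - 1*(-6025) = -4806/173 + 6025 = 1037519/173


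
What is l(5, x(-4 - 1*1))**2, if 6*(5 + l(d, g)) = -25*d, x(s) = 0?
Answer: 24025/36 ≈ 667.36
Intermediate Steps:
l(d, g) = -5 - 25*d/6 (l(d, g) = -5 + (-25*d)/6 = -5 - 25*d/6)
l(5, x(-4 - 1*1))**2 = (-5 - 25/6*5)**2 = (-5 - 125/6)**2 = (-155/6)**2 = 24025/36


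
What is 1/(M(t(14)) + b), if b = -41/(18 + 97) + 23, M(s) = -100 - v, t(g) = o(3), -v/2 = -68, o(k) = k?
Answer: -115/24536 ≈ -0.0046870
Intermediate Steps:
v = 136 (v = -2*(-68) = 136)
t(g) = 3
M(s) = -236 (M(s) = -100 - 1*136 = -100 - 136 = -236)
b = 2604/115 (b = -41/115 + 23 = 2604/115 ≈ 22.643)
1/(M(t(14)) + b) = 1/(-236 + 2604/115) = 1/(-24536/115) = -115/24536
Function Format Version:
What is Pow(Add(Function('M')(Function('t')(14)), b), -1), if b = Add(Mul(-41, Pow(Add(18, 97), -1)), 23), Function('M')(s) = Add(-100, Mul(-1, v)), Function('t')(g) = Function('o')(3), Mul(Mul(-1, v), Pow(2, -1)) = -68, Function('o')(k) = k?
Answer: Rational(-115, 24536) ≈ -0.0046870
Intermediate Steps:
v = 136 (v = Mul(-2, -68) = 136)
Function('t')(g) = 3
Function('M')(s) = -236 (Function('M')(s) = Add(-100, Mul(-1, 136)) = Add(-100, -136) = -236)
b = Rational(2604, 115) (b = Add(Mul(-41, Pow(115, -1)), 23) = Add(Mul(-41, Rational(1, 115)), 23) = Add(Rational(-41, 115), 23) = Rational(2604, 115) ≈ 22.643)
Pow(Add(Function('M')(Function('t')(14)), b), -1) = Pow(Add(-236, Rational(2604, 115)), -1) = Pow(Rational(-24536, 115), -1) = Rational(-115, 24536)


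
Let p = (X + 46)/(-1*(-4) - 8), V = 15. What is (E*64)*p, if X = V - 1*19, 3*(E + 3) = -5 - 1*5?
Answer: 4256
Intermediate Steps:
E = -19/3 (E = -3 + (-5 - 1*5)/3 = -3 + (-5 - 5)/3 = -3 + (⅓)*(-10) = -3 - 10/3 = -19/3 ≈ -6.3333)
X = -4 (X = 15 - 1*19 = 15 - 19 = -4)
p = -21/2 (p = (-4 + 46)/(-1*(-4) - 8) = 42/(4 - 8) = 42/(-4) = 42*(-¼) = -21/2 ≈ -10.500)
(E*64)*p = -19/3*64*(-21/2) = -1216/3*(-21/2) = 4256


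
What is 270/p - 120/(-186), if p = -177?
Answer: -1610/1829 ≈ -0.88026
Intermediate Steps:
270/p - 120/(-186) = 270/(-177) - 120/(-186) = 270*(-1/177) - 120*(-1/186) = -90/59 + 20/31 = -1610/1829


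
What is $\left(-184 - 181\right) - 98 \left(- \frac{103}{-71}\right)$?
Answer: $- \frac{36009}{71} \approx -507.17$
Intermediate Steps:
$\left(-184 - 181\right) - 98 \left(- \frac{103}{-71}\right) = \left(-184 - 181\right) - 98 \left(\left(-103\right) \left(- \frac{1}{71}\right)\right) = -365 - \frac{10094}{71} = - \frac{36009}{71}$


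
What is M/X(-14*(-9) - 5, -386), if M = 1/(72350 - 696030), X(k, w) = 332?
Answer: -1/207061760 ≈ -4.8295e-9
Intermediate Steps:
M = -1/623680 (M = 1/(-623680) = -1/623680 ≈ -1.6034e-6)
M/X(-14*(-9) - 5, -386) = -1/623680/332 = -1/623680*1/332 = -1/207061760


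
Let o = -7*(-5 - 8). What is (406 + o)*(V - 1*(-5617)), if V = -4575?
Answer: 517874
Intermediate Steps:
o = 91 (o = -7*(-13) = 91)
(406 + o)*(V - 1*(-5617)) = (406 + 91)*(-4575 - 1*(-5617)) = 497*(-4575 + 5617) = 497*1042 = 517874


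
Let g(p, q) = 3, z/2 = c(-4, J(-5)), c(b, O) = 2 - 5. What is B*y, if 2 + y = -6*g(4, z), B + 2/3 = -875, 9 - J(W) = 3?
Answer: 52540/3 ≈ 17513.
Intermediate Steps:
J(W) = 6 (J(W) = 9 - 1*3 = 9 - 3 = 6)
c(b, O) = -3
z = -6 (z = 2*(-3) = -6)
B = -2627/3 (B = -⅔ - 875 = -2627/3 ≈ -875.67)
y = -20 (y = -2 - 6*3 = -2 - 18 = -20)
B*y = -2627/3*(-20) = 52540/3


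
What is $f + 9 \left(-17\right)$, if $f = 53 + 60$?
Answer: $-40$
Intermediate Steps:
$f = 113$
$f + 9 \left(-17\right) = 113 + 9 \left(-17\right) = 113 - 153 = -40$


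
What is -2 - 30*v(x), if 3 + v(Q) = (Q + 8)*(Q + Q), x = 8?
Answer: -7592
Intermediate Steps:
v(Q) = -3 + 2*Q*(8 + Q) (v(Q) = -3 + (Q + 8)*(Q + Q) = -3 + (8 + Q)*(2*Q) = -3 + 2*Q*(8 + Q))
-2 - 30*v(x) = -2 - 30*(-3 + 2*8² + 16*8) = -2 - 30*(-3 + 2*64 + 128) = -2 - 30*(-3 + 128 + 128) = -2 - 30*253 = -2 - 7590 = -7592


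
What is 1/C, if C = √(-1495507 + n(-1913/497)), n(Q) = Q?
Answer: -I*√92351159831/371634446 ≈ -0.00081772*I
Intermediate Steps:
C = 2*I*√92351159831/497 (C = √(-1495507 - 1913/497) = √(-743268892/497) = 2*I*√92351159831/497 ≈ 1222.9*I)
1/C = 1/(2*I*√92351159831/497) = -I*√92351159831/371634446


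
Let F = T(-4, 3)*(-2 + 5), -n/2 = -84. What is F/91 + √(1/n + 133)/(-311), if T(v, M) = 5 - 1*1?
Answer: 12/91 - √938490/26124 ≈ 0.094785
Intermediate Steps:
n = 168 (n = -2*(-84) = 168)
T(v, M) = 4 (T(v, M) = 5 - 1 = 4)
F = 12 (F = 4*(-2 + 5) = 4*3 = 12)
F/91 + √(1/n + 133)/(-311) = 12/91 + √(1/168 + 133)/(-311) = 12*(1/91) + √(1/168 + 133)*(-1/311) = 12/91 + √(22345/168)*(-1/311) = 12/91 + (√938490/84)*(-1/311) = 12/91 - √938490/26124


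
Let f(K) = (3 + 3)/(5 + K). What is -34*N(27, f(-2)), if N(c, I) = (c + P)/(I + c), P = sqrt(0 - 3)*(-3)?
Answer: -918/29 + 102*I*sqrt(3)/29 ≈ -31.655 + 6.092*I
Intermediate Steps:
P = -3*I*sqrt(3) (P = sqrt(-3)*(-3) = (I*sqrt(3))*(-3) = -3*I*sqrt(3) ≈ -5.1962*I)
f(K) = 6/(5 + K)
N(c, I) = (c - 3*I*sqrt(3))/(I + c)
-34*N(27, f(-2)) = -34*(27 - 3*I*sqrt(3))/(6/(5 - 2) + 27) = -34*(27 - 3*I*sqrt(3))/(6/3 + 27) = -34*(27 - 3*I*sqrt(3))/(6*(1/3) + 27) = -34*(27 - 3*I*sqrt(3))/(2 + 27) = -34*(27 - 3*I*sqrt(3))/29 = -34*(27/29 - 3*I*sqrt(3)/29) = -918/29 + 102*I*sqrt(3)/29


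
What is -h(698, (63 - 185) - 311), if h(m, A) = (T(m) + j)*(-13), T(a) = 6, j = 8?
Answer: 182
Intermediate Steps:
h(m, A) = -182 (h(m, A) = (6 + 8)*(-13) = 14*(-13) = -182)
-h(698, (63 - 185) - 311) = -1*(-182) = 182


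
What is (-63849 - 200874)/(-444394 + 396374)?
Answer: 264723/48020 ≈ 5.5128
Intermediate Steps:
(-63849 - 200874)/(-444394 + 396374) = -264723/(-48020) = -264723*(-1/48020) = 264723/48020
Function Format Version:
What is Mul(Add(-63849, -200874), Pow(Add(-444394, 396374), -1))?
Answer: Rational(264723, 48020) ≈ 5.5128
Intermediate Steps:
Mul(Add(-63849, -200874), Pow(Add(-444394, 396374), -1)) = Mul(-264723, Pow(-48020, -1)) = Mul(-264723, Rational(-1, 48020)) = Rational(264723, 48020)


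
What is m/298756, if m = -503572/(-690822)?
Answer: 125893/51596804358 ≈ 2.4399e-6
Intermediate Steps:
m = 251786/345411 (m = -503572*(-1/690822) = 251786/345411 ≈ 0.72895)
m/298756 = (251786/345411)/298756 = (251786/345411)*(1/298756) = 125893/51596804358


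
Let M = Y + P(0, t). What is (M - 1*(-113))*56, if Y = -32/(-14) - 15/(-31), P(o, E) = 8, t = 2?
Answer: 214864/31 ≈ 6931.1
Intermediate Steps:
Y = 601/217 (Y = -32*(-1/14) - 15*(-1/31) = 16/7 + 15/31 = 601/217 ≈ 2.7696)
M = 2337/217 (M = 601/217 + 8 = 2337/217 ≈ 10.770)
(M - 1*(-113))*56 = (2337/217 - 1*(-113))*56 = (2337/217 + 113)*56 = (26858/217)*56 = 214864/31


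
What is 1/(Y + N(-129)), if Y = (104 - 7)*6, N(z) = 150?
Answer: 1/732 ≈ 0.0013661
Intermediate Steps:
Y = 582 (Y = 97*6 = 582)
1/(Y + N(-129)) = 1/(582 + 150) = 1/732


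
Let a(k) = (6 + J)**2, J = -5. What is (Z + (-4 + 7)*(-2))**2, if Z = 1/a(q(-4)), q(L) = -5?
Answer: 25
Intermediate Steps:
a(k) = 1 (a(k) = (6 - 5)**2 = 1**2 = 1)
Z = 1 (Z = 1/1 = 1)
(Z + (-4 + 7)*(-2))**2 = (1 + (-4 + 7)*(-2))**2 = (1 + 3*(-2))**2 = (1 - 6)**2 = (-5)**2 = 25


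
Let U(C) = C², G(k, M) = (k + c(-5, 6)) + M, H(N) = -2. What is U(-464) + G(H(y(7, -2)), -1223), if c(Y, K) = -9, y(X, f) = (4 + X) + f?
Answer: 214062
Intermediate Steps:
y(X, f) = 4 + X + f
G(k, M) = -9 + M + k (G(k, M) = (k - 9) + M = (-9 + k) + M = -9 + M + k)
U(-464) + G(H(y(7, -2)), -1223) = (-464)² + (-9 - 1223 - 2) = 215296 - 1234 = 214062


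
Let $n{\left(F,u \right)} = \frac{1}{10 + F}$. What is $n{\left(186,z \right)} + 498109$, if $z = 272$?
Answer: $\frac{97629365}{196} \approx 4.9811 \cdot 10^{5}$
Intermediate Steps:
$n{\left(186,z \right)} + 498109 = \frac{1}{10 + 186} + 498109 = \frac{1}{196} + 498109 = \frac{97629365}{196}$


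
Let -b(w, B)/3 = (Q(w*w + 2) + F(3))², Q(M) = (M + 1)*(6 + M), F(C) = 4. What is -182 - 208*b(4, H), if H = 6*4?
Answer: 132038218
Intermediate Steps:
Q(M) = (1 + M)*(6 + M)
H = 24
b(w, B) = -3*(24 + (2 + w²)² + 7*w²)² (b(w, B) = -3*((6 + (w*w + 2)² + 7*(w*w + 2)) + 4)² = -3*((6 + (w² + 2)² + 7*(w² + 2)) + 4)² = -3*((6 + (2 + w²)² + 7*(2 + w²)) + 4)² = -3*((6 + (2 + w²)² + (14 + 7*w²)) + 4)² = -3*((20 + (2 + w²)² + 7*w²) + 4)² = -3*(24 + (2 + w²)² + 7*w²)²)
-182 - 208*b(4, H) = -182 - (-624)*(24 + (2 + 4²)² + 7*4²)² = -182 - (-624)*(24 + (2 + 16)² + 7*16)² = -182 - (-624)*(24 + 18² + 112)² = -182 - (-624)*(24 + 324 + 112)² = -182 - (-624)*460² = -182 - (-624)*211600 = -182 - 208*(-634800) = -182 + 132038400 = 132038218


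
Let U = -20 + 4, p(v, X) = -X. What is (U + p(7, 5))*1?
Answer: -21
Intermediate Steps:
U = -16
(U + p(7, 5))*1 = (-16 - 1*5)*1 = (-16 - 5)*1 = -21*1 = -21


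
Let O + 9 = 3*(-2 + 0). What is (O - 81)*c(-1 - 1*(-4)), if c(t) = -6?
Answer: 576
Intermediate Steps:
O = -15 (O = -9 + 3*(-2 + 0) = -9 + 3*(-2) = -9 - 6 = -15)
(O - 81)*c(-1 - 1*(-4)) = (-15 - 81)*(-6) = -96*(-6) = 576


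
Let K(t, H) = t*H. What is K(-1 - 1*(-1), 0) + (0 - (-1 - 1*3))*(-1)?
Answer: -4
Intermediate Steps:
K(t, H) = H*t
K(-1 - 1*(-1), 0) + (0 - (-1 - 1*3))*(-1) = 0*(-1 - 1*(-1)) + (0 - (-1 - 1*3))*(-1) = 0*(-1 + 1) + (0 - (-1 - 3))*(-1) = 0*0 + (0 - 1*(-4))*(-1) = 0 + (0 + 4)*(-1) = 0 + 4*(-1) = 0 - 4 = -4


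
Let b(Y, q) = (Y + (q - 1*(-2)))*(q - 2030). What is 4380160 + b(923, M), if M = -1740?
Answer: 7452710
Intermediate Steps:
b(Y, q) = (-2030 + q)*(2 + Y + q) (b(Y, q) = (Y + (q + 2))*(-2030 + q) = (Y + (2 + q))*(-2030 + q) = (2 + Y + q)*(-2030 + q) = (-2030 + q)*(2 + Y + q))
4380160 + b(923, M) = 4380160 + (-4060 + (-1740)**2 - 2030*923 - 2028*(-1740) + 923*(-1740)) = 4380160 + (-4060 + 3027600 - 1873690 + 3528720 - 1606020) = 4380160 + 3072550 = 7452710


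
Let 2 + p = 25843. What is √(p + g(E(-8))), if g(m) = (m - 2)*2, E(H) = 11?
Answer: √25859 ≈ 160.81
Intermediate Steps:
p = 25841 (p = -2 + 25843 = 25841)
g(m) = -4 + 2*m (g(m) = (-2 + m)*2 = -4 + 2*m)
√(p + g(E(-8))) = √(25841 + (-4 + 2*11)) = √(25841 + (-4 + 22)) = √(25841 + 18) = √25859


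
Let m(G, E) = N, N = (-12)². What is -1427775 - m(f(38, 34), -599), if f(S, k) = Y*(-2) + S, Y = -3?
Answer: -1427919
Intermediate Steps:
f(S, k) = 6 + S (f(S, k) = -3*(-2) + S = 6 + S)
N = 144
m(G, E) = 144
-1427775 - m(f(38, 34), -599) = -1427775 - 1*144 = -1427775 - 144 = -1427919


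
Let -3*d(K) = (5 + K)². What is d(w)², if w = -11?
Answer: 144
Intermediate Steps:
d(K) = -(5 + K)²/3
d(w)² = (-(5 - 11)²/3)² = (-⅓*(-6)²)² = (-⅓*36)² = (-12)² = 144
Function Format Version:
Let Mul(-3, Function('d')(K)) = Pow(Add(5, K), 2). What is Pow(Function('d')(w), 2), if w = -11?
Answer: 144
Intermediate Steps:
Function('d')(K) = Mul(Rational(-1, 3), Pow(Add(5, K), 2))
Pow(Function('d')(w), 2) = Pow(Mul(Rational(-1, 3), Pow(Add(5, -11), 2)), 2) = Pow(Mul(Rational(-1, 3), Pow(-6, 2)), 2) = Pow(Mul(Rational(-1, 3), 36), 2) = Pow(-12, 2) = 144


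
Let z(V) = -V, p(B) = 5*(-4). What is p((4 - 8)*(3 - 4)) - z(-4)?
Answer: -24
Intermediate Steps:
p(B) = -20
p((4 - 8)*(3 - 4)) - z(-4) = -20 - (-1)*(-4) = -20 - 1*4 = -20 - 4 = -24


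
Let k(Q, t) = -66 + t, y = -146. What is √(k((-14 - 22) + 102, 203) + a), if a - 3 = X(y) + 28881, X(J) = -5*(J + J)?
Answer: √30481 ≈ 174.59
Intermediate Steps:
X(J) = -10*J
a = 30344 (a = 3 + (-10*(-146) + 28881) = 3 + (1460 + 28881) = 3 + 30341 = 30344)
√(k((-14 - 22) + 102, 203) + a) = √((-66 + 203) + 30344) = √(137 + 30344) = √30481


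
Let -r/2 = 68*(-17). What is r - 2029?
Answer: 283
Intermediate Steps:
r = 2312 (r = -136*(-17) = -2*(-1156) = 2312)
r - 2029 = 2312 - 2029 = 283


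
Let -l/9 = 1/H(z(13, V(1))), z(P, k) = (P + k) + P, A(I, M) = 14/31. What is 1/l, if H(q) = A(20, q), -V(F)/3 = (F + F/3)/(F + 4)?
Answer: -14/279 ≈ -0.050179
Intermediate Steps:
V(F) = -4*F/(4 + F) (V(F) = -3*(F + F/3)/(F + 4) = -3*(F + F*(⅓))/(4 + F) = -3*(F + F/3)/(4 + F) = -3*4*F/3/(4 + F) = -4*F/(4 + F))
A(I, M) = 14/31 (A(I, M) = 14*(1/31) = 14/31)
z(P, k) = k + 2*P
H(q) = 14/31
l = -279/14 (l = -9/14/31 = -9*31/14 = -279/14 ≈ -19.929)
1/l = 1/(-279/14) = -14/279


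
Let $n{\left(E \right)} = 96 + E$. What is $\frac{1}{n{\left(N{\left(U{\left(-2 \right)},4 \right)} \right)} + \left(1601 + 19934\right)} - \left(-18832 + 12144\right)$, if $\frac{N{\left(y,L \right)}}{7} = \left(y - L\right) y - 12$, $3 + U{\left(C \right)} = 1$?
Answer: $\frac{144668129}{21631} \approx 6688.0$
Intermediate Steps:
$U{\left(C \right)} = -2$ ($U{\left(C \right)} = -3 + 1 = -2$)
$N{\left(y,L \right)} = -84 + 7 y \left(y - L\right)$ ($N{\left(y,L \right)} = 7 \left(\left(y - L\right) y - 12\right) = 7 \left(y \left(y - L\right) - 12\right) = 7 \left(-12 + y \left(y - L\right)\right) = -84 + 7 y \left(y - L\right)$)
$\frac{1}{n{\left(N{\left(U{\left(-2 \right)},4 \right)} \right)} + \left(1601 + 19934\right)} - \left(-18832 + 12144\right) = \frac{1}{\left(96 - \left(84 - 56 - 28\right)\right) + \left(1601 + 19934\right)} - \left(-18832 + 12144\right) = \frac{1}{\left(96 + \left(-84 + 7 \cdot 4 + 56\right)\right) + 21535} - -6688 = \frac{1}{\left(96 + \left(-84 + 28 + 56\right)\right) + 21535} + 6688 = \frac{1}{\left(96 + 0\right) + 21535} + 6688 = \frac{1}{96 + 21535} + 6688 = \frac{1}{21631} + 6688 = \frac{144668129}{21631}$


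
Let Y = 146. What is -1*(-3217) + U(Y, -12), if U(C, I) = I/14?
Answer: 22513/7 ≈ 3216.1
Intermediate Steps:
U(C, I) = I/14 (U(C, I) = I*(1/14) = I/14)
-1*(-3217) + U(Y, -12) = -1*(-3217) + (1/14)*(-12) = 3217 - 6/7 = 22513/7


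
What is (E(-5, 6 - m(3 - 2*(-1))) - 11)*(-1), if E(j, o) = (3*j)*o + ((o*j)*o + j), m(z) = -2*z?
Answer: 1536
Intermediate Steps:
E(j, o) = j + j*o² + 3*j*o (E(j, o) = 3*j*o + ((j*o)*o + j) = 3*j*o + (j*o² + j) = 3*j*o + (j + j*o²) = j + j*o² + 3*j*o)
(E(-5, 6 - m(3 - 2*(-1))) - 11)*(-1) = (-5*(1 + (6 - (-2)*(3 - 2*(-1)))² + 3*(6 - (-2)*(3 - 2*(-1)))) - 11)*(-1) = (-5*(1 + (6 - (-2)*(3 + 2))² + 3*(6 - (-2)*(3 + 2))) - 11)*(-1) = (-5*(1 + (6 - (-2)*5)² + 3*(6 - (-2)*5)) - 11)*(-1) = (-5*(1 + (6 - 1*(-10))² + 3*(6 - 1*(-10))) - 11)*(-1) = (-5*(1 + (6 + 10)² + 3*(6 + 10)) - 11)*(-1) = (-5*(1 + 16² + 3*16) - 11)*(-1) = (-5*(1 + 256 + 48) - 11)*(-1) = (-5*305 - 11)*(-1) = (-1525 - 11)*(-1) = -1536*(-1) = 1536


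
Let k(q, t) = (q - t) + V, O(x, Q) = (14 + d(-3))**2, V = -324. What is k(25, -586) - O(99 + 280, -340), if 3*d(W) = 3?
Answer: 62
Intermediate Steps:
d(W) = 1 (d(W) = (1/3)*3 = 1)
O(x, Q) = 225 (O(x, Q) = (14 + 1)**2 = 15**2 = 225)
k(q, t) = -324 + q - t (k(q, t) = (q - t) - 324 = -324 + q - t)
k(25, -586) - O(99 + 280, -340) = (-324 + 25 - 1*(-586)) - 1*225 = (-324 + 25 + 586) - 225 = 287 - 225 = 62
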